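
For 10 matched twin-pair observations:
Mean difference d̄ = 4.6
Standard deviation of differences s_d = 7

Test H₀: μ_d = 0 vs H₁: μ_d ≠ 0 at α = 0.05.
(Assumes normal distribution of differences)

Answer: t = 2.0781, fail to reject H₀

Derivation:
df = n - 1 = 9
SE = s_d/√n = 7/√10 = 2.2136
t = d̄/SE = 4.6/2.2136 = 2.0781
Critical value: t_{0.025,9} = ±2.262
p-value ≈ 0.0675
Decision: fail to reject H₀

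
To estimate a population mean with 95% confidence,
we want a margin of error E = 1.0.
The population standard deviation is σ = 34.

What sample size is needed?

Answer: n = 4441

Derivation:
z_0.025 = 1.960
n = (z×σ/E)² = (1.960×34/1.0)²
n = 4440.8896
Round up: n = 4441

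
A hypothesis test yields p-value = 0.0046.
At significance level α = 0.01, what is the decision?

Answer: reject H₀

Derivation:
Compare p-value to α:
0.0046 < 0.01
Decision: reject H₀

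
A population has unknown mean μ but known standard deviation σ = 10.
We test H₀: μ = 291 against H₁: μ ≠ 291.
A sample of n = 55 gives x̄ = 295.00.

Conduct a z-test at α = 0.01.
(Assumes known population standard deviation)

Answer: z = 2.9665, reject H₀

Derivation:
Standard error: SE = σ/√n = 10/√55 = 1.3484
z-statistic: z = (x̄ - μ₀)/SE = (295.00 - 291)/1.3484 = 2.9665
Critical value: ±2.576
p-value = 0.0030
Decision: reject H₀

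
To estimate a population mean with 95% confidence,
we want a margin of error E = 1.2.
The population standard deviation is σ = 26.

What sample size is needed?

Answer: n = 1804

Derivation:
z_0.025 = 1.960
n = (z×σ/E)² = (1.960×26/1.2)²
n = 1803.4178
Round up: n = 1804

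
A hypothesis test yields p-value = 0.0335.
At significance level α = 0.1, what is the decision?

Answer: reject H₀

Derivation:
Compare p-value to α:
0.0335 < 0.1
Decision: reject H₀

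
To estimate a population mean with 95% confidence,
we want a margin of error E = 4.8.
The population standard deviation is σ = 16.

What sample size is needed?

z_0.025 = 1.960
n = (z×σ/E)² = (1.960×16/4.8)²
n = 42.6844
Round up: n = 43

Answer: n = 43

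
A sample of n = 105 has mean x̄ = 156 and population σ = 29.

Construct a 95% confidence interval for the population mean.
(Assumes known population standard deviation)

Answer: (150.4530, 161.5470)

Derivation:
Confidence level: 95%, α = 0.05
z_0.025 = 1.960
SE = σ/√n = 29/√105 = 2.8301
Margin of error = 1.960 × 2.8301 = 5.5470
CI: x̄ ± margin = 156 ± 5.5470
CI: (150.4530, 161.5470)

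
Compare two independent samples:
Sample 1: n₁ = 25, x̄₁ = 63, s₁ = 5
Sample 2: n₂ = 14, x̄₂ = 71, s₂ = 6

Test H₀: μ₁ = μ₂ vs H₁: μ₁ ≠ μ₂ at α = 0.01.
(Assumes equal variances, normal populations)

Answer: t = -4.4608, reject H₀

Derivation:
Pooled variance: s²_p = [24×5² + 13×6²]/(37) = 28.8649
s_p = 5.3726
SE = s_p×√(1/n₁ + 1/n₂) = 5.3726×√(1/25 + 1/14) = 1.7934
t = (x̄₁ - x̄₂)/SE = (63 - 71)/1.7934 = -4.4608
df = 37, t-critical = ±2.715
Decision: reject H₀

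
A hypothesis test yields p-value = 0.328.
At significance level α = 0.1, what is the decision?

Answer: fail to reject H₀

Derivation:
Compare p-value to α:
0.328 ≥ 0.1
Decision: fail to reject H₀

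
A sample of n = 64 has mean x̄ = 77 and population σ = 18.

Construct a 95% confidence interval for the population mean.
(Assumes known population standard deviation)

Answer: (72.5900, 81.4100)

Derivation:
Confidence level: 95%, α = 0.05
z_0.025 = 1.960
SE = σ/√n = 18/√64 = 2.2500
Margin of error = 1.960 × 2.2500 = 4.4100
CI: x̄ ± margin = 77 ± 4.4100
CI: (72.5900, 81.4100)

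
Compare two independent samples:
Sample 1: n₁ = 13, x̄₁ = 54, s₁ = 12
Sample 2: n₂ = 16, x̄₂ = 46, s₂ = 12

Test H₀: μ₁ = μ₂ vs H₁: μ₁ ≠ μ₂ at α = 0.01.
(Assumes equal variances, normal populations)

Pooled variance: s²_p = [12×12² + 15×12²]/(27) = 144.0000
s_p = 12.0000
SE = s_p×√(1/n₁ + 1/n₂) = 12.0000×√(1/13 + 1/16) = 4.4807
t = (x̄₁ - x̄₂)/SE = (54 - 46)/4.4807 = 1.7854
df = 27, t-critical = ±2.771
Decision: fail to reject H₀

Answer: t = 1.7854, fail to reject H₀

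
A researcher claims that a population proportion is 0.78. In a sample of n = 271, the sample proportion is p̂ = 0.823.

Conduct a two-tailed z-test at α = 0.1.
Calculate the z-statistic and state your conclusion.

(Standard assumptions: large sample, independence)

Answer: z = 1.7088, reject H₀

Derivation:
H₀: p = 0.78, H₁: p ≠ 0.78
Standard error: SE = √(p₀(1-p₀)/n) = √(0.78×0.22/271) = 0.025164
z-statistic: z = (p̂ - p₀)/SE = (0.823 - 0.78)/0.025164 = 1.7088
Critical value: z_0.05 = ±1.645
p-value = 0.0875
Decision: reject H₀ at α = 0.1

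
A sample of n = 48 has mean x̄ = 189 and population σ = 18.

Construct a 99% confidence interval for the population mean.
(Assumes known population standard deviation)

Confidence level: 99%, α = 0.01
z_0.005 = 2.576
SE = σ/√n = 18/√48 = 2.5981
Margin of error = 2.576 × 2.5981 = 6.6927
CI: x̄ ± margin = 189 ± 6.6927
CI: (182.3073, 195.6927)

Answer: (182.3073, 195.6927)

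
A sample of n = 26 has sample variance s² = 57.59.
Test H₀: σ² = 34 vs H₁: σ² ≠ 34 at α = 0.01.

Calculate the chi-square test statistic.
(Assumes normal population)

Answer: χ² = 42.3456, fail to reject H₀

Derivation:
df = n - 1 = 25
χ² = (n-1)s²/σ₀² = 25×57.59/34 = 42.3456
Critical values: χ²_{0.995,25} = 10.520, χ²_{0.005,25} = 46.928
Rejection region: χ² < 10.520 or χ² > 46.928
Decision: fail to reject H₀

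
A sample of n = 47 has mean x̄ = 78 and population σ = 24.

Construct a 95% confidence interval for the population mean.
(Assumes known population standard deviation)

Confidence level: 95%, α = 0.05
z_0.025 = 1.960
SE = σ/√n = 24/√47 = 3.5008
Margin of error = 1.960 × 3.5008 = 6.8616
CI: x̄ ± margin = 78 ± 6.8616
CI: (71.1384, 84.8616)

Answer: (71.1384, 84.8616)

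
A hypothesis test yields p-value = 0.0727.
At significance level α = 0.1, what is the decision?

Answer: reject H₀

Derivation:
Compare p-value to α:
0.0727 < 0.1
Decision: reject H₀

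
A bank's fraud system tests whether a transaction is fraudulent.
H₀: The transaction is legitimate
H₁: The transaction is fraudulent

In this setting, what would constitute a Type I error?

Answer: Blocking a legitimate transaction as fraud

Derivation:
Type I error (α): Rejecting H₀ when H₀ is true
Type II error (β): Failing to reject H₀ when H₁ is true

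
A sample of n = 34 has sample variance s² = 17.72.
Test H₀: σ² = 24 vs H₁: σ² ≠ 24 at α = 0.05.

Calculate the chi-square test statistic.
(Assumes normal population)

Answer: χ² = 24.3650, fail to reject H₀

Derivation:
df = n - 1 = 33
χ² = (n-1)s²/σ₀² = 33×17.72/24 = 24.3650
Critical values: χ²_{0.975,33} = 19.047, χ²_{0.025,33} = 50.725
Rejection region: χ² < 19.047 or χ² > 50.725
Decision: fail to reject H₀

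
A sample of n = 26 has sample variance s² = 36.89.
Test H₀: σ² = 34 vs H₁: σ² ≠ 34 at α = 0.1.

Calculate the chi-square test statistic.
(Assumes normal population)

df = n - 1 = 25
χ² = (n-1)s²/σ₀² = 25×36.89/34 = 27.1250
Critical values: χ²_{0.95,25} = 14.611, χ²_{0.05,25} = 37.652
Rejection region: χ² < 14.611 or χ² > 37.652
Decision: fail to reject H₀

Answer: χ² = 27.1250, fail to reject H₀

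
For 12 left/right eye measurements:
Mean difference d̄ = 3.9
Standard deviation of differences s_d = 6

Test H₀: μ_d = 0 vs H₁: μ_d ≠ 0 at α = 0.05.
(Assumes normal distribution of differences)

Answer: t = 2.2516, reject H₀

Derivation:
df = n - 1 = 11
SE = s_d/√n = 6/√12 = 1.7321
t = d̄/SE = 3.9/1.7321 = 2.2516
Critical value: t_{0.025,11} = ±2.201
p-value ≈ 0.0458
Decision: reject H₀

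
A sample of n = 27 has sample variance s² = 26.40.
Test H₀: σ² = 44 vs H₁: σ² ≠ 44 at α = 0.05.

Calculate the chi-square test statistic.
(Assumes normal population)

Answer: χ² = 15.6000, fail to reject H₀

Derivation:
df = n - 1 = 26
χ² = (n-1)s²/σ₀² = 26×26.40/44 = 15.6000
Critical values: χ²_{0.975,26} = 13.844, χ²_{0.025,26} = 41.923
Rejection region: χ² < 13.844 or χ² > 41.923
Decision: fail to reject H₀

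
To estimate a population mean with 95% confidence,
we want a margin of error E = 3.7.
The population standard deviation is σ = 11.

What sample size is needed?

Answer: n = 34

Derivation:
z_0.025 = 1.960
n = (z×σ/E)² = (1.960×11/3.7)²
n = 33.9542
Round up: n = 34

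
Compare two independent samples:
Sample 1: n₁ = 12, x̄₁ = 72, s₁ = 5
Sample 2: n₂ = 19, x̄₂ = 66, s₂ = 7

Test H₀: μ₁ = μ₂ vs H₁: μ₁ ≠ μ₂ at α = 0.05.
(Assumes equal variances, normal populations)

Pooled variance: s²_p = [11×5² + 18×7²]/(29) = 39.8966
s_p = 6.3164
SE = s_p×√(1/n₁ + 1/n₂) = 6.3164×√(1/12 + 1/19) = 2.3291
t = (x̄₁ - x̄₂)/SE = (72 - 66)/2.3291 = 2.5761
df = 29, t-critical = ±2.045
Decision: reject H₀

Answer: t = 2.5761, reject H₀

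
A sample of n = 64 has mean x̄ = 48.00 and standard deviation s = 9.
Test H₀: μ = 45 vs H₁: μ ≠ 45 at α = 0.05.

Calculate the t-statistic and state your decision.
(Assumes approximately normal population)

df = n - 1 = 63
SE = s/√n = 9/√64 = 1.1250
t = (x̄ - μ₀)/SE = (48.00 - 45)/1.1250 = 2.6667
Critical value: t_{0.025,63} = ±1.998
p-value ≈ 0.0097
Decision: reject H₀

Answer: t = 2.6667, reject H₀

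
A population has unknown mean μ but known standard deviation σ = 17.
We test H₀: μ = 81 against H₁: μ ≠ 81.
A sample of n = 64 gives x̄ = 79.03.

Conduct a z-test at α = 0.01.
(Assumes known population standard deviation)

Standard error: SE = σ/√n = 17/√64 = 2.1250
z-statistic: z = (x̄ - μ₀)/SE = (79.03 - 81)/2.1250 = -0.9271
Critical value: ±2.576
p-value = 0.3539
Decision: fail to reject H₀

Answer: z = -0.9271, fail to reject H₀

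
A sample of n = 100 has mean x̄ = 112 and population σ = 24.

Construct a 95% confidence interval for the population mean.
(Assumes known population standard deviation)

Confidence level: 95%, α = 0.05
z_0.025 = 1.960
SE = σ/√n = 24/√100 = 2.4000
Margin of error = 1.960 × 2.4000 = 4.7040
CI: x̄ ± margin = 112 ± 4.7040
CI: (107.2960, 116.7040)

Answer: (107.2960, 116.7040)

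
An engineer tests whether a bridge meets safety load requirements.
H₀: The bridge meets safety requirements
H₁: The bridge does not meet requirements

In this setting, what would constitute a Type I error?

Type I error: rejecting H₀ when it is actually true (false positive).
Type II error: failing to reject H₀ when H₁ is actually true (false negative).

Answer: Unnecessarily closing a safe bridge for repairs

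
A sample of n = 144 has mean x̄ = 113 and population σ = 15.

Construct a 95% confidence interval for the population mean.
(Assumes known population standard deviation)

Confidence level: 95%, α = 0.05
z_0.025 = 1.960
SE = σ/√n = 15/√144 = 1.2500
Margin of error = 1.960 × 1.2500 = 2.4500
CI: x̄ ± margin = 113 ± 2.4500
CI: (110.5500, 115.4500)

Answer: (110.5500, 115.4500)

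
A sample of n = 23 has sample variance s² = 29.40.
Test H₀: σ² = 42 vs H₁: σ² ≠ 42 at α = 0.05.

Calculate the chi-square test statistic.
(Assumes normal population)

df = n - 1 = 22
χ² = (n-1)s²/σ₀² = 22×29.40/42 = 15.4000
Critical values: χ²_{0.975,22} = 10.982, χ²_{0.025,22} = 36.781
Rejection region: χ² < 10.982 or χ² > 36.781
Decision: fail to reject H₀

Answer: χ² = 15.4000, fail to reject H₀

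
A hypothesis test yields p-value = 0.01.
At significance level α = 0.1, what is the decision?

Compare p-value to α:
0.01 < 0.1
Decision: reject H₀

Answer: reject H₀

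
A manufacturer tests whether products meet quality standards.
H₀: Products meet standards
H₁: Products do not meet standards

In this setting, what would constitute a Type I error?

Type I error: rejecting H₀ when it is actually true (false positive).
Type II error: failing to reject H₀ when H₁ is actually true (false negative).

Answer: Rejecting good products that actually meet standards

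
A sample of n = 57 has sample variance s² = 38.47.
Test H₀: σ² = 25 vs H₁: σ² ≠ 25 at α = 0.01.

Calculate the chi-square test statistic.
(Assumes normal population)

df = n - 1 = 56
χ² = (n-1)s²/σ₀² = 56×38.47/25 = 86.1728
Critical values: χ²_{0.995,56} = 32.490, χ²_{0.005,56} = 86.994
Rejection region: χ² < 32.490 or χ² > 86.994
Decision: fail to reject H₀

Answer: χ² = 86.1728, fail to reject H₀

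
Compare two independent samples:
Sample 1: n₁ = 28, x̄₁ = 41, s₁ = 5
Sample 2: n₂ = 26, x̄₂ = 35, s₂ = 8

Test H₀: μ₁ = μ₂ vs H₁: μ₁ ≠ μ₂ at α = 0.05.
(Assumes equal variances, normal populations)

Answer: t = 3.3307, reject H₀

Derivation:
Pooled variance: s²_p = [27×5² + 25×8²]/(52) = 43.7500
s_p = 6.6144
SE = s_p×√(1/n₁ + 1/n₂) = 6.6144×√(1/28 + 1/26) = 1.8014
t = (x̄₁ - x̄₂)/SE = (41 - 35)/1.8014 = 3.3307
df = 52, t-critical = ±2.007
Decision: reject H₀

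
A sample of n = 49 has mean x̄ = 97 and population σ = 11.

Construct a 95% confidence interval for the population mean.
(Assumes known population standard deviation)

Confidence level: 95%, α = 0.05
z_0.025 = 1.960
SE = σ/√n = 11/√49 = 1.5714
Margin of error = 1.960 × 1.5714 = 3.0799
CI: x̄ ± margin = 97 ± 3.0799
CI: (93.9201, 100.0799)

Answer: (93.9201, 100.0799)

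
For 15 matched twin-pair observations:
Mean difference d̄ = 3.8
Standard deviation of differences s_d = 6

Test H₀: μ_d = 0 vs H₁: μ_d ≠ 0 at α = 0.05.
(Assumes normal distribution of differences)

df = n - 1 = 14
SE = s_d/√n = 6/√15 = 1.5492
t = d̄/SE = 3.8/1.5492 = 2.4529
Critical value: t_{0.025,14} = ±2.145
p-value ≈ 0.0279
Decision: reject H₀

Answer: t = 2.4529, reject H₀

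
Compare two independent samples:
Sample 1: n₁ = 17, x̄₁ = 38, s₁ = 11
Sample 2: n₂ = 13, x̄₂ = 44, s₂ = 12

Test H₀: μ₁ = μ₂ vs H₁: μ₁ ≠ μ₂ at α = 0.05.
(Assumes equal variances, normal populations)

Answer: t = -1.4236, fail to reject H₀

Derivation:
Pooled variance: s²_p = [16×11² + 12×12²]/(28) = 130.8571
s_p = 11.4393
SE = s_p×√(1/n₁ + 1/n₂) = 11.4393×√(1/17 + 1/13) = 4.2147
t = (x̄₁ - x̄₂)/SE = (38 - 44)/4.2147 = -1.4236
df = 28, t-critical = ±2.048
Decision: fail to reject H₀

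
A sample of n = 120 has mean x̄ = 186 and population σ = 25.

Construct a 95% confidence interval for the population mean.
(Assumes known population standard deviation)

Confidence level: 95%, α = 0.05
z_0.025 = 1.960
SE = σ/√n = 25/√120 = 2.2822
Margin of error = 1.960 × 2.2822 = 4.4731
CI: x̄ ± margin = 186 ± 4.4731
CI: (181.5269, 190.4731)

Answer: (181.5269, 190.4731)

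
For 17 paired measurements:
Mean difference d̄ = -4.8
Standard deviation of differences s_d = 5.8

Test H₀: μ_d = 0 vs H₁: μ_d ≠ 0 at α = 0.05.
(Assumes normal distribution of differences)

df = n - 1 = 16
SE = s_d/√n = 5.8/√17 = 1.4067
t = d̄/SE = -4.8/1.4067 = -3.4122
Critical value: t_{0.025,16} = ±2.120
p-value ≈ 0.0036
Decision: reject H₀

Answer: t = -3.4122, reject H₀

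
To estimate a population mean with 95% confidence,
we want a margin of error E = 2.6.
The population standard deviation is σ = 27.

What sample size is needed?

Answer: n = 415

Derivation:
z_0.025 = 1.960
n = (z×σ/E)² = (1.960×27/2.6)²
n = 414.2791
Round up: n = 415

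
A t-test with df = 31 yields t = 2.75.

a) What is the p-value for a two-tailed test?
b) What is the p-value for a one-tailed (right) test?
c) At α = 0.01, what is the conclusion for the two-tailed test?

Answer: a) 0.0099, b) 0.0049, c) reject H₀

Derivation:
Using t-distribution with df = 31:
a) Two-tailed: p = 2×P(T > 2.75) = 0.0099
b) One-tailed: p = P(T > 2.75) = 0.0049
c) 0.0099 < 0.01, reject H₀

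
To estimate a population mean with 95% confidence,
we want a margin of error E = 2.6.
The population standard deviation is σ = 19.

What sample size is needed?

z_0.025 = 1.960
n = (z×σ/E)² = (1.960×19/2.6)²
n = 205.1505
Round up: n = 206

Answer: n = 206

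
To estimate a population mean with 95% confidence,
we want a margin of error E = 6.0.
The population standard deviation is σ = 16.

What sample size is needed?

z_0.025 = 1.960
n = (z×σ/E)² = (1.960×16/6.0)²
n = 27.3180
Round up: n = 28

Answer: n = 28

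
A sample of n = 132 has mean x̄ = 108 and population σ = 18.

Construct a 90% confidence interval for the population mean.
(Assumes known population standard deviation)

Answer: (105.4228, 110.5772)

Derivation:
Confidence level: 90%, α = 0.1
z_0.05 = 1.645
SE = σ/√n = 18/√132 = 1.5667
Margin of error = 1.645 × 1.5667 = 2.5772
CI: x̄ ± margin = 108 ± 2.5772
CI: (105.4228, 110.5772)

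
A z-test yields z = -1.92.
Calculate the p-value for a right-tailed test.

Answer: p-value ≈ 0.9726

Derivation:
For z = -1.92:
p = P(Z > -1.92) = 1 - Φ(-1.92) = 0.9726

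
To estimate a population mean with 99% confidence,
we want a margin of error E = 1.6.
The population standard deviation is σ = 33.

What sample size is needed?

Answer: n = 2823

Derivation:
z_0.005 = 2.576
n = (z×σ/E)² = (2.576×33/1.6)²
n = 2822.7969
Round up: n = 2823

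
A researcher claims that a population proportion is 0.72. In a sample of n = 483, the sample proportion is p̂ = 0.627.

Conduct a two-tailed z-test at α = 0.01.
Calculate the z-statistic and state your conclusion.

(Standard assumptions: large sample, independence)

Answer: z = -4.5521, reject H₀

Derivation:
H₀: p = 0.72, H₁: p ≠ 0.72
Standard error: SE = √(p₀(1-p₀)/n) = √(0.72×0.28/483) = 0.020430
z-statistic: z = (p̂ - p₀)/SE = (0.627 - 0.72)/0.020430 = -4.5521
Critical value: z_0.005 = ±2.576
p-value < 0.0001
Decision: reject H₀ at α = 0.01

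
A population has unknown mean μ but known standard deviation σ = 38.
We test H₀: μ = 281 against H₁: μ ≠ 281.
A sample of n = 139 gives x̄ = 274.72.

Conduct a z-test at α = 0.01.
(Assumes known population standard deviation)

Standard error: SE = σ/√n = 38/√139 = 3.2231
z-statistic: z = (x̄ - μ₀)/SE = (274.72 - 281)/3.2231 = -1.9484
Critical value: ±2.576
p-value = 0.0514
Decision: fail to reject H₀

Answer: z = -1.9484, fail to reject H₀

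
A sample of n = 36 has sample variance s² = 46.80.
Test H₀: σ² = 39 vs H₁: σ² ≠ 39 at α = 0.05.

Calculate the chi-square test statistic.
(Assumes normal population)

df = n - 1 = 35
χ² = (n-1)s²/σ₀² = 35×46.80/39 = 42.0000
Critical values: χ²_{0.975,35} = 20.569, χ²_{0.025,35} = 53.203
Rejection region: χ² < 20.569 or χ² > 53.203
Decision: fail to reject H₀

Answer: χ² = 42.0000, fail to reject H₀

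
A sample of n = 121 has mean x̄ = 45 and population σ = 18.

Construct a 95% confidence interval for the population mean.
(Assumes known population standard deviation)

Answer: (41.7927, 48.2073)

Derivation:
Confidence level: 95%, α = 0.05
z_0.025 = 1.960
SE = σ/√n = 18/√121 = 1.6364
Margin of error = 1.960 × 1.6364 = 3.2073
CI: x̄ ± margin = 45 ± 3.2073
CI: (41.7927, 48.2073)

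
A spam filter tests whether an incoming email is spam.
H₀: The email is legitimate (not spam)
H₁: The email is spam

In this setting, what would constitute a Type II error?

Answer: Letting a spam email through to the inbox

Derivation:
Type I error (α): Rejecting H₀ when H₀ is true
Type II error (β): Failing to reject H₀ when H₁ is true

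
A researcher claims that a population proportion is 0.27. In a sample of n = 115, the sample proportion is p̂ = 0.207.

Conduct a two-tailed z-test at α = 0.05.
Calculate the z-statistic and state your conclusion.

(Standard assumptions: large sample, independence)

H₀: p = 0.27, H₁: p ≠ 0.27
Standard error: SE = √(p₀(1-p₀)/n) = √(0.27×0.73/115) = 0.041399
z-statistic: z = (p̂ - p₀)/SE = (0.207 - 0.27)/0.041399 = -1.5218
Critical value: z_0.025 = ±1.960
p-value = 0.1281
Decision: fail to reject H₀ at α = 0.05

Answer: z = -1.5218, fail to reject H₀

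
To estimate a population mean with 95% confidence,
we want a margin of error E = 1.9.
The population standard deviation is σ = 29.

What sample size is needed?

Answer: n = 895

Derivation:
z_0.025 = 1.960
n = (z×σ/E)² = (1.960×29/1.9)²
n = 894.9545
Round up: n = 895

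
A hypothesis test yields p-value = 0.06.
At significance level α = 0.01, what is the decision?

Answer: fail to reject H₀

Derivation:
Compare p-value to α:
0.06 ≥ 0.01
Decision: fail to reject H₀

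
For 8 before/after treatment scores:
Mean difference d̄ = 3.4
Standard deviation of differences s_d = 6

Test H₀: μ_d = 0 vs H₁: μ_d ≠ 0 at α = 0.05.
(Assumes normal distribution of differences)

df = n - 1 = 7
SE = s_d/√n = 6/√8 = 2.1213
t = d̄/SE = 3.4/2.1213 = 1.6028
Critical value: t_{0.025,7} = ±2.365
p-value ≈ 0.1530
Decision: fail to reject H₀

Answer: t = 1.6028, fail to reject H₀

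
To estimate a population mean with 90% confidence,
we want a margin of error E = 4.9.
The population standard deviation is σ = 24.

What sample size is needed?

z_0.05 = 1.645
n = (z×σ/E)² = (1.645×24/4.9)²
n = 64.9176
Round up: n = 65

Answer: n = 65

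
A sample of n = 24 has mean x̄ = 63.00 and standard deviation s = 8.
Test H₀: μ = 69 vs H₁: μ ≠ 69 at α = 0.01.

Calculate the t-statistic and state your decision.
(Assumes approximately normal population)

Answer: t = -3.6742, reject H₀

Derivation:
df = n - 1 = 23
SE = s/√n = 8/√24 = 1.6330
t = (x̄ - μ₀)/SE = (63.00 - 69)/1.6330 = -3.6742
Critical value: t_{0.005,23} = ±2.807
p-value ≈ 0.0013
Decision: reject H₀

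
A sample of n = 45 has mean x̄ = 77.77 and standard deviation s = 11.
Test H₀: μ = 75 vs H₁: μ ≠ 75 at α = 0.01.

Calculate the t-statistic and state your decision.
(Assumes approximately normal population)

df = n - 1 = 44
SE = s/√n = 11/√45 = 1.6398
t = (x̄ - μ₀)/SE = (77.77 - 75)/1.6398 = 1.6892
Critical value: t_{0.005,44} = ±2.692
p-value ≈ 0.0983
Decision: fail to reject H₀

Answer: t = 1.6892, fail to reject H₀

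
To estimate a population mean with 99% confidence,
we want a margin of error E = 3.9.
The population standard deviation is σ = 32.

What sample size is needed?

Answer: n = 447

Derivation:
z_0.005 = 2.576
n = (z×σ/E)² = (2.576×32/3.9)²
n = 446.7478
Round up: n = 447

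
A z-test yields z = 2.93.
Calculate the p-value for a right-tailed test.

For z = 2.93:
p = P(Z > 2.93) = 1 - Φ(2.93) = 0.0017

Answer: p-value ≈ 0.0017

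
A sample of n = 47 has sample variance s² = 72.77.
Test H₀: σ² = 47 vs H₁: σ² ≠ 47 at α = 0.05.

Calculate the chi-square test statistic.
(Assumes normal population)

df = n - 1 = 46
χ² = (n-1)s²/σ₀² = 46×72.77/47 = 71.2217
Critical values: χ²_{0.975,46} = 29.160, χ²_{0.025,46} = 66.617
Rejection region: χ² < 29.160 or χ² > 66.617
Decision: reject H₀

Answer: χ² = 71.2217, reject H₀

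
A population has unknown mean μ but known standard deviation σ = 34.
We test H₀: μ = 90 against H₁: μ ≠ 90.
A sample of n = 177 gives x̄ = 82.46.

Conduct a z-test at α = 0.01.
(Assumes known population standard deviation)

Answer: z = -2.9504, reject H₀

Derivation:
Standard error: SE = σ/√n = 34/√177 = 2.5556
z-statistic: z = (x̄ - μ₀)/SE = (82.46 - 90)/2.5556 = -2.9504
Critical value: ±2.576
p-value = 0.0032
Decision: reject H₀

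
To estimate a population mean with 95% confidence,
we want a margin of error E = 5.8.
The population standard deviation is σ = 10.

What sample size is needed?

z_0.025 = 1.960
n = (z×σ/E)² = (1.960×10/5.8)²
n = 11.4197
Round up: n = 12

Answer: n = 12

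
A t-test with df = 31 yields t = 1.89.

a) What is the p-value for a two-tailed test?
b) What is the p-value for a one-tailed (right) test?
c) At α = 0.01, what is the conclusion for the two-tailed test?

Answer: a) 0.0681, b) 0.0341, c) fail to reject H₀

Derivation:
Using t-distribution with df = 31:
a) Two-tailed: p = 2×P(T > 1.89) = 0.0681
b) One-tailed: p = P(T > 1.89) = 0.0341
c) 0.0681 ≥ 0.01, fail to reject H₀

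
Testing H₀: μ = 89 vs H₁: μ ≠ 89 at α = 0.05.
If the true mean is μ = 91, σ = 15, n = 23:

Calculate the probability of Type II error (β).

SE = σ/√n = 15/√23 = 3.1277
Critical values: μ₀ ± z_0.025×SE = 89 ± 1.960×3.1277
Acceptance region: (82.8697, 95.1303)
Under H₁ (μ = 91): z_high = (95.1303 - 91)/3.1277 = 1.3206, z_low = (82.8697 - 91)/3.1277 = -2.5995
β = P(not reject | H₁) = Φ(1.3206) - Φ(-2.5995) ≈ 0.9020

Answer: β ≈ 0.9020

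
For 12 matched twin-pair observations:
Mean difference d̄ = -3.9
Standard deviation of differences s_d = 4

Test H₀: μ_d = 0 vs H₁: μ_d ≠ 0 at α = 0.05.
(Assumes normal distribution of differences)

Answer: t = -3.3775, reject H₀

Derivation:
df = n - 1 = 11
SE = s_d/√n = 4/√12 = 1.1547
t = d̄/SE = -3.9/1.1547 = -3.3775
Critical value: t_{0.025,11} = ±2.201
p-value ≈ 0.0062
Decision: reject H₀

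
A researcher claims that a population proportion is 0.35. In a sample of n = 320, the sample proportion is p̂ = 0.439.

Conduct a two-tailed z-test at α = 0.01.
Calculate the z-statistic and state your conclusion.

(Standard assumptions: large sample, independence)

Answer: z = 3.3380, reject H₀

Derivation:
H₀: p = 0.35, H₁: p ≠ 0.35
Standard error: SE = √(p₀(1-p₀)/n) = √(0.35×0.65/320) = 0.026663
z-statistic: z = (p̂ - p₀)/SE = (0.439 - 0.35)/0.026663 = 3.3380
Critical value: z_0.005 = ±2.576
p-value = 0.0008
Decision: reject H₀ at α = 0.01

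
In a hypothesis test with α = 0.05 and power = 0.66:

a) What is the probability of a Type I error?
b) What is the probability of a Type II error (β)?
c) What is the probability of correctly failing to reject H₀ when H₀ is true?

a) Type I error probability = α = 0.05
b) Power = P(reject H₀ | H₁ true) = 1 - β = 0.66, so Type II error probability = β = 1 - Power = 0.34
c) P(fail to reject H₀ | H₀ true) = 1 - α = 0.95

Answer: a) 0.05, b) 0.34, c) 0.95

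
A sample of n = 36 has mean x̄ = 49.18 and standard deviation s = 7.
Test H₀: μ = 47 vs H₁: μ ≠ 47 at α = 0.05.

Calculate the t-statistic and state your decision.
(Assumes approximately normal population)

df = n - 1 = 35
SE = s/√n = 7/√36 = 1.1667
t = (x̄ - μ₀)/SE = (49.18 - 47)/1.1667 = 1.8685
Critical value: t_{0.025,35} = ±2.030
p-value ≈ 0.0701
Decision: fail to reject H₀

Answer: t = 1.8685, fail to reject H₀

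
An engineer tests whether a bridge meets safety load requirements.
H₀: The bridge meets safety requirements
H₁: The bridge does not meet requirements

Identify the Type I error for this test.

Answer: Unnecessarily closing a safe bridge for repairs

Derivation:
A Type I error (probability α) occurs when we reject a true H₀.
A Type II error (probability β) occurs when we fail to reject a false H₀.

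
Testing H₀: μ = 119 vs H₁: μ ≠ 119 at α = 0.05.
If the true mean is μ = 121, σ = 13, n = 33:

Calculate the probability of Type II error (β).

Answer: β ≈ 0.8569

Derivation:
SE = σ/√n = 13/√33 = 2.2630
Critical values: μ₀ ± z_0.025×SE = 119 ± 1.960×2.2630
Acceptance region: (114.5645, 123.4355)
Under H₁ (μ = 121): z_high = (123.4355 - 121)/2.2630 = 1.0762, z_low = (114.5645 - 121)/2.2630 = -2.8438
β = P(not reject | H₁) = Φ(1.0762) - Φ(-2.8438) ≈ 0.8569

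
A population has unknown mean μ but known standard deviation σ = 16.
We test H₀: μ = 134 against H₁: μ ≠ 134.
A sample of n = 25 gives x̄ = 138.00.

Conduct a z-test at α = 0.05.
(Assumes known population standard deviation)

Standard error: SE = σ/√n = 16/√25 = 3.2000
z-statistic: z = (x̄ - μ₀)/SE = (138.00 - 134)/3.2000 = 1.2500
Critical value: ±1.960
p-value = 0.2113
Decision: fail to reject H₀

Answer: z = 1.2500, fail to reject H₀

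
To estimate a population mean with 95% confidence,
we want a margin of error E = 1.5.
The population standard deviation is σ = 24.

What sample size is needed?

Answer: n = 984

Derivation:
z_0.025 = 1.960
n = (z×σ/E)² = (1.960×24/1.5)²
n = 983.4496
Round up: n = 984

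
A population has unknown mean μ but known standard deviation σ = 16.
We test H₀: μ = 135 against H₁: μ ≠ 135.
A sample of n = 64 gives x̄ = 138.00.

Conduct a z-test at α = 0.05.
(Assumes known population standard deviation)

Standard error: SE = σ/√n = 16/√64 = 2.0000
z-statistic: z = (x̄ - μ₀)/SE = (138.00 - 135)/2.0000 = 1.5000
Critical value: ±1.960
p-value = 0.1336
Decision: fail to reject H₀

Answer: z = 1.5000, fail to reject H₀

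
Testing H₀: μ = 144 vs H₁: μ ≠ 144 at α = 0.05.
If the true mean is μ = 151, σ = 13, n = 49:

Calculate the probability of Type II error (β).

SE = σ/√n = 13/√49 = 1.8571
Critical values: μ₀ ± z_0.025×SE = 144 ± 1.960×1.8571
Acceptance region: (140.3601, 147.6399)
Under H₁ (μ = 151): z_high = (147.6399 - 151)/1.8571 = -1.8093, z_low = (140.3601 - 151)/1.8571 = -5.7293
β = P(not reject | H₁) = Φ(-1.8093) - Φ(-5.7293) ≈ 0.0352

Answer: β ≈ 0.0352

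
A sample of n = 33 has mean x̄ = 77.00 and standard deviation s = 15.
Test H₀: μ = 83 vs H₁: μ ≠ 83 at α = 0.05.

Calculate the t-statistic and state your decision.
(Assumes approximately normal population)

Answer: t = -2.2978, reject H₀

Derivation:
df = n - 1 = 32
SE = s/√n = 15/√33 = 2.6112
t = (x̄ - μ₀)/SE = (77.00 - 83)/2.6112 = -2.2978
Critical value: t_{0.025,32} = ±2.037
p-value ≈ 0.0283
Decision: reject H₀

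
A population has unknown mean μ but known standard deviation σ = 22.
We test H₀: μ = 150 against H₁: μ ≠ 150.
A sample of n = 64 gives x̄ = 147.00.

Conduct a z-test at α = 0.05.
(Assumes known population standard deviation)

Answer: z = -1.0909, fail to reject H₀

Derivation:
Standard error: SE = σ/√n = 22/√64 = 2.7500
z-statistic: z = (x̄ - μ₀)/SE = (147.00 - 150)/2.7500 = -1.0909
Critical value: ±1.960
p-value = 0.2753
Decision: fail to reject H₀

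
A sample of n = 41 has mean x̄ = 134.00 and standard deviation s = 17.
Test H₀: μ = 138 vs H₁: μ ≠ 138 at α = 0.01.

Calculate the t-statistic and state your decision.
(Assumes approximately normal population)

Answer: t = -1.5066, fail to reject H₀

Derivation:
df = n - 1 = 40
SE = s/√n = 17/√41 = 2.6550
t = (x̄ - μ₀)/SE = (134.00 - 138)/2.6550 = -1.5066
Critical value: t_{0.005,40} = ±2.704
p-value ≈ 0.1398
Decision: fail to reject H₀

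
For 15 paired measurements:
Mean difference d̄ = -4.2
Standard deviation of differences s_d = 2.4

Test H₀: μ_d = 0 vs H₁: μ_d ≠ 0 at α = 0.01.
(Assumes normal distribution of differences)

df = n - 1 = 14
SE = s_d/√n = 2.4/√15 = 0.6197
t = d̄/SE = -4.2/0.6197 = -6.7775
Critical value: t_{0.005,14} = ±2.977
p-value < 0.0001
Decision: reject H₀

Answer: t = -6.7775, reject H₀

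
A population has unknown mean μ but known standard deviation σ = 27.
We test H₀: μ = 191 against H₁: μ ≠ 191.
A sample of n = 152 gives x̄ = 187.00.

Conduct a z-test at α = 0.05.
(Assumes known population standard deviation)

Standard error: SE = σ/√n = 27/√152 = 2.1900
z-statistic: z = (x̄ - μ₀)/SE = (187.00 - 191)/2.1900 = -1.8265
Critical value: ±1.960
p-value = 0.0678
Decision: fail to reject H₀

Answer: z = -1.8265, fail to reject H₀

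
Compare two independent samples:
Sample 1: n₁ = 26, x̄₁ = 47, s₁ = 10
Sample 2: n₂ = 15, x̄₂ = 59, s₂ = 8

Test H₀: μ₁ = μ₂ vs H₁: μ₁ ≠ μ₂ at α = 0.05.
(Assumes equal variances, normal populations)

Pooled variance: s²_p = [25×10² + 14×8²]/(39) = 87.0769
s_p = 9.3315
SE = s_p×√(1/n₁ + 1/n₂) = 9.3315×√(1/26 + 1/15) = 3.0256
t = (x̄₁ - x̄₂)/SE = (47 - 59)/3.0256 = -3.9662
df = 39, t-critical = ±2.023
Decision: reject H₀

Answer: t = -3.9662, reject H₀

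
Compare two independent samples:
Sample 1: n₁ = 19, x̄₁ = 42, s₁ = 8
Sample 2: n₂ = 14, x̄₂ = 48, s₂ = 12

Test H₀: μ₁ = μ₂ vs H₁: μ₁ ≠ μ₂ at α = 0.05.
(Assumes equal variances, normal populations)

Pooled variance: s²_p = [18×8² + 13×12²]/(31) = 97.5484
s_p = 9.8767
SE = s_p×√(1/n₁ + 1/n₂) = 9.8767×√(1/19 + 1/14) = 3.4788
t = (x̄₁ - x̄₂)/SE = (42 - 48)/3.4788 = -1.7247
df = 31, t-critical = ±2.040
Decision: fail to reject H₀

Answer: t = -1.7247, fail to reject H₀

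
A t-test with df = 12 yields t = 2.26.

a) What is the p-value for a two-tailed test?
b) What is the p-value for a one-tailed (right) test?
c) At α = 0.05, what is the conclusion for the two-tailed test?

Using t-distribution with df = 12:
a) Two-tailed: p = 2×P(T > 2.26) = 0.0432
b) One-tailed: p = P(T > 2.26) = 0.0216
c) 0.0432 < 0.05, reject H₀

Answer: a) 0.0432, b) 0.0216, c) reject H₀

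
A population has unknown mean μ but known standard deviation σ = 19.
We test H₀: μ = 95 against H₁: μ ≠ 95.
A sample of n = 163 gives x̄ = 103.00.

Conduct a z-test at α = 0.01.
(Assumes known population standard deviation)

Answer: z = 5.3756, reject H₀

Derivation:
Standard error: SE = σ/√n = 19/√163 = 1.4882
z-statistic: z = (x̄ - μ₀)/SE = (103.00 - 95)/1.4882 = 5.3756
Critical value: ±2.576
p-value < 0.0001
Decision: reject H₀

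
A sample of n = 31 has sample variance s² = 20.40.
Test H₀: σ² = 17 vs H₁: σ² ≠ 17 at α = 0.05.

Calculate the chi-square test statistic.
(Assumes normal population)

Answer: χ² = 36.0000, fail to reject H₀

Derivation:
df = n - 1 = 30
χ² = (n-1)s²/σ₀² = 30×20.40/17 = 36.0000
Critical values: χ²_{0.975,30} = 16.791, χ²_{0.025,30} = 46.979
Rejection region: χ² < 16.791 or χ² > 46.979
Decision: fail to reject H₀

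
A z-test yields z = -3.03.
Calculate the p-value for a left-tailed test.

Answer: p-value ≈ 0.0012

Derivation:
For z = -3.03:
p = P(Z < -3.03) = Φ(-3.03) = 0.0012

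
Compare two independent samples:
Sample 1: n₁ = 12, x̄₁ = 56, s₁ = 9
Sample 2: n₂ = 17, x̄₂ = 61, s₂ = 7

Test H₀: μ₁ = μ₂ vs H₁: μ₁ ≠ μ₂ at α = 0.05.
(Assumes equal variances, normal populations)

Answer: t = -1.6837, fail to reject H₀

Derivation:
Pooled variance: s²_p = [11×9² + 16×7²]/(27) = 62.0370
s_p = 7.8764
SE = s_p×√(1/n₁ + 1/n₂) = 7.8764×√(1/12 + 1/17) = 2.9697
t = (x̄₁ - x̄₂)/SE = (56 - 61)/2.9697 = -1.6837
df = 27, t-critical = ±2.052
Decision: fail to reject H₀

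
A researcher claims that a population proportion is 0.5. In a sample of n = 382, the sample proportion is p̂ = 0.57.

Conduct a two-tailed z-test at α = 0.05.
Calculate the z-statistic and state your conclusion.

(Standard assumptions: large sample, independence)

Answer: z = 2.7363, reject H₀

Derivation:
H₀: p = 0.5, H₁: p ≠ 0.5
Standard error: SE = √(p₀(1-p₀)/n) = √(0.5×0.5/382) = 0.025582
z-statistic: z = (p̂ - p₀)/SE = (0.57 - 0.5)/0.025582 = 2.7363
Critical value: z_0.025 = ±1.960
p-value = 0.0062
Decision: reject H₀ at α = 0.05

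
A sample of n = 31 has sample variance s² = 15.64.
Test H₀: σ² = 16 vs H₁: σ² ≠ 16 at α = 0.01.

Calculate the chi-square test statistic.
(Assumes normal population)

Answer: χ² = 29.3250, fail to reject H₀

Derivation:
df = n - 1 = 30
χ² = (n-1)s²/σ₀² = 30×15.64/16 = 29.3250
Critical values: χ²_{0.995,30} = 13.787, χ²_{0.005,30} = 53.672
Rejection region: χ² < 13.787 or χ² > 53.672
Decision: fail to reject H₀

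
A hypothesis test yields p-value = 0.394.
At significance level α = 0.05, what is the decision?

Compare p-value to α:
0.394 ≥ 0.05
Decision: fail to reject H₀

Answer: fail to reject H₀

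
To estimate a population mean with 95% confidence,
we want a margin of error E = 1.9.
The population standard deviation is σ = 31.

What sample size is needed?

Answer: n = 1023

Derivation:
z_0.025 = 1.960
n = (z×σ/E)² = (1.960×31/1.9)²
n = 1022.6531
Round up: n = 1023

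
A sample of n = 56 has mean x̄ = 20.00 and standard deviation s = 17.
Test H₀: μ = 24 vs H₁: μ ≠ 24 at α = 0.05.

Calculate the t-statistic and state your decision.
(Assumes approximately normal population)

Answer: t = -1.7608, fail to reject H₀

Derivation:
df = n - 1 = 55
SE = s/√n = 17/√56 = 2.2717
t = (x̄ - μ₀)/SE = (20.00 - 24)/2.2717 = -1.7608
Critical value: t_{0.025,55} = ±2.004
p-value ≈ 0.0838
Decision: fail to reject H₀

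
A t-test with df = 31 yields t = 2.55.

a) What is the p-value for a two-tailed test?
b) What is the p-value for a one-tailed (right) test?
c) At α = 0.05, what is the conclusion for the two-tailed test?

Using t-distribution with df = 31:
a) Two-tailed: p = 2×P(T > 2.55) = 0.0159
b) One-tailed: p = P(T > 2.55) = 0.0080
c) 0.0159 < 0.05, reject H₀

Answer: a) 0.0159, b) 0.0080, c) reject H₀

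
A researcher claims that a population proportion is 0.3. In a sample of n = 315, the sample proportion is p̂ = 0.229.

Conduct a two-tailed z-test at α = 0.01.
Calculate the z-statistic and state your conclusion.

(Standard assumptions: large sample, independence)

Answer: z = -2.7498, reject H₀

Derivation:
H₀: p = 0.3, H₁: p ≠ 0.3
Standard error: SE = √(p₀(1-p₀)/n) = √(0.3×0.7/315) = 0.025820
z-statistic: z = (p̂ - p₀)/SE = (0.229 - 0.3)/0.025820 = -2.7498
Critical value: z_0.005 = ±2.576
p-value = 0.0060
Decision: reject H₀ at α = 0.01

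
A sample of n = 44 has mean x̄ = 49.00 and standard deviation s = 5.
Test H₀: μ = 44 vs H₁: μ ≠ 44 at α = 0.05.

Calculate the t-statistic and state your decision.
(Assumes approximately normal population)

Answer: t = 6.6331, reject H₀

Derivation:
df = n - 1 = 43
SE = s/√n = 5/√44 = 0.7538
t = (x̄ - μ₀)/SE = (49.00 - 44)/0.7538 = 6.6331
Critical value: t_{0.025,43} = ±2.017
p-value < 0.0001
Decision: reject H₀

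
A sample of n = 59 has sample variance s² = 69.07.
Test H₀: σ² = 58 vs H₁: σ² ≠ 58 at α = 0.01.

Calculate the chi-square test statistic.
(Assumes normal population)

Answer: χ² = 69.0700, fail to reject H₀

Derivation:
df = n - 1 = 58
χ² = (n-1)s²/σ₀² = 58×69.07/58 = 69.0700
Critical values: χ²_{0.995,58} = 34.008, χ²_{0.005,58} = 89.477
Rejection region: χ² < 34.008 or χ² > 89.477
Decision: fail to reject H₀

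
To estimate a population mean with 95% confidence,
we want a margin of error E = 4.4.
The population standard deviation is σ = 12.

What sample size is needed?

Answer: n = 29

Derivation:
z_0.025 = 1.960
n = (z×σ/E)² = (1.960×12/4.4)²
n = 28.5739
Round up: n = 29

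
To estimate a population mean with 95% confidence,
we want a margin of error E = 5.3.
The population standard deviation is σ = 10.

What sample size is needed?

z_0.025 = 1.960
n = (z×σ/E)² = (1.960×10/5.3)²
n = 13.6760
Round up: n = 14

Answer: n = 14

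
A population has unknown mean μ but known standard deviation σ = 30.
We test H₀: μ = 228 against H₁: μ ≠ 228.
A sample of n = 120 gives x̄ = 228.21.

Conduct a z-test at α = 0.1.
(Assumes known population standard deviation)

Standard error: SE = σ/√n = 30/√120 = 2.7386
z-statistic: z = (x̄ - μ₀)/SE = (228.21 - 228)/2.7386 = 0.0767
Critical value: ±1.645
p-value = 0.9389
Decision: fail to reject H₀

Answer: z = 0.0767, fail to reject H₀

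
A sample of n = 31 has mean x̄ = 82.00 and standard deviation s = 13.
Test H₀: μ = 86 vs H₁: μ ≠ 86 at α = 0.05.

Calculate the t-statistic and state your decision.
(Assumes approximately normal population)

Answer: t = -1.7131, fail to reject H₀

Derivation:
df = n - 1 = 30
SE = s/√n = 13/√31 = 2.3349
t = (x̄ - μ₀)/SE = (82.00 - 86)/2.3349 = -1.7131
Critical value: t_{0.025,30} = ±2.042
p-value ≈ 0.0970
Decision: fail to reject H₀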